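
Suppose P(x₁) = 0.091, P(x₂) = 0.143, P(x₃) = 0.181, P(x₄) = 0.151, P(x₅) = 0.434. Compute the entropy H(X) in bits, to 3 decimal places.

2.097 bits

H = −Σ pᵢ log₂ pᵢ.
−0.091·log₂(0.091) = 0.3147
−0.143·log₂(0.143) = 0.4012
−0.181·log₂(0.181) = 0.4463
−0.151·log₂(0.151) = 0.4118
−0.434·log₂(0.434) = 0.5226
Sum ≈ 2.0967 → 2.097 bits.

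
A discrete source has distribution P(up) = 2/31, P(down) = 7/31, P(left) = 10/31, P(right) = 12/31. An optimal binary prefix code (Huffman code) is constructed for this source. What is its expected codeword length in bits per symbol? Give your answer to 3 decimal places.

Repeatedly combine the two least-probable nodes; the expected code length is the sum of the merged weights.
merge 2/31 + 7/31 → 9/31
merge 9/31 + 10/31 → 19/31
merge 12/31 + 19/31 → 1
L = 9/31 + 19/31 + 1 = 59/31 ≈ 1.903 bits/symbol.

1.903 bits/symbol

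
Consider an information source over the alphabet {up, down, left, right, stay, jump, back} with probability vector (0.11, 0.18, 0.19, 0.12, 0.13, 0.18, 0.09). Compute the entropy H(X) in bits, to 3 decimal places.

H = −Σ pᵢ log₂ pᵢ.
−0.11·log₂(0.11) = 0.3503
−0.18·log₂(0.18) = 0.4453
−0.19·log₂(0.19) = 0.4552
−0.12·log₂(0.12) = 0.3671
−0.13·log₂(0.13) = 0.3826
−0.18·log₂(0.18) = 0.4453
−0.09·log₂(0.09) = 0.3127
Sum ≈ 2.7585 → 2.758 bits.

2.758 bits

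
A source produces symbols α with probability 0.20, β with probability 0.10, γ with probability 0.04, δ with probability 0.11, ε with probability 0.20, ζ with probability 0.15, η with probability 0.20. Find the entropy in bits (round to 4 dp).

H = −Σ pᵢ log₂ pᵢ.
−0.20·log₂(0.20) = 0.4644
−0.10·log₂(0.10) = 0.3322
−0.04·log₂(0.04) = 0.1858
−0.11·log₂(0.11) = 0.3503
−0.20·log₂(0.20) = 0.4644
−0.15·log₂(0.15) = 0.4105
−0.20·log₂(0.20) = 0.4644
Sum ≈ 2.6719 → 2.6719 bits.

2.6719 bits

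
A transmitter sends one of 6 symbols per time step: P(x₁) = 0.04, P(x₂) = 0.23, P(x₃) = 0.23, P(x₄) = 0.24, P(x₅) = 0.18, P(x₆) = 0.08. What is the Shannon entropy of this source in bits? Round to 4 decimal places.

2.3920 bits

H = −Σ pᵢ log₂ pᵢ.
−0.04·log₂(0.04) = 0.1858
−0.23·log₂(0.23) = 0.4877
−0.23·log₂(0.23) = 0.4877
−0.24·log₂(0.24) = 0.4941
−0.18·log₂(0.18) = 0.4453
−0.08·log₂(0.08) = 0.2915
Sum ≈ 2.3920 → 2.3920 bits.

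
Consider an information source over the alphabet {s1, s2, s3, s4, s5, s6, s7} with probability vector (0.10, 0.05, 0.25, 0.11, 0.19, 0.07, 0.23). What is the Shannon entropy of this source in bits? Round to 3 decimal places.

H = −Σ pᵢ log₂ pᵢ.
−0.10·log₂(0.10) = 0.3322
−0.05·log₂(0.05) = 0.2161
−0.25·log₂(0.25) = 0.5000
−0.11·log₂(0.11) = 0.3503
−0.19·log₂(0.19) = 0.4552
−0.07·log₂(0.07) = 0.2686
−0.23·log₂(0.23) = 0.4877
Sum ≈ 2.6100 → 2.610 bits.

2.610 bits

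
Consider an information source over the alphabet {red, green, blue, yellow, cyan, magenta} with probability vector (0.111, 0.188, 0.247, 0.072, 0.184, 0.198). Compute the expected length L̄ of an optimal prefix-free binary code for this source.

Repeatedly combine the two least-probable nodes; the expected code length is the sum of the merged weights.
merge 9/125 + 111/1000 → 183/1000
merge 183/1000 + 23/125 → 367/1000
merge 47/250 + 99/500 → 193/500
merge 247/1000 + 367/1000 → 307/500
merge 193/500 + 307/500 → 1
L = 183/1000 + 367/1000 + 193/500 + 307/500 + 1 = 51/20 = 2.55 bits/symbol.

2.55 bits/symbol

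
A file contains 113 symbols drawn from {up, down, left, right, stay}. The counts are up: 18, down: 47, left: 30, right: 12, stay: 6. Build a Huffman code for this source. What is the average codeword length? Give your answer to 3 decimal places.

2.062 bits/symbol

Probabilities are the counts divided by 113.
Repeatedly combine the two least-probable nodes; the expected code length is the sum of the merged weights.
merge 6/113 + 12/113 → 18/113
merge 18/113 + 18/113 → 36/113
merge 30/113 + 36/113 → 66/113
merge 47/113 + 66/113 → 1
L = 18/113 + 36/113 + 66/113 + 1 = 233/113 ≈ 2.062 bits/symbol.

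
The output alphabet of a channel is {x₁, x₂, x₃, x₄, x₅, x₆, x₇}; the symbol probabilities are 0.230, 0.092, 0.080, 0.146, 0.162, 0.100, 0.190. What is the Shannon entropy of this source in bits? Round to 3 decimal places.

H = −Σ pᵢ log₂ pᵢ.
−0.230·log₂(0.230) = 0.4877
−0.092·log₂(0.092) = 0.3167
−0.080·log₂(0.080) = 0.2915
−0.146·log₂(0.146) = 0.4053
−0.162·log₂(0.162) = 0.4254
−0.100·log₂(0.100) = 0.3322
−0.190·log₂(0.190) = 0.4552
Sum ≈ 2.7140 → 2.714 bits.

2.714 bits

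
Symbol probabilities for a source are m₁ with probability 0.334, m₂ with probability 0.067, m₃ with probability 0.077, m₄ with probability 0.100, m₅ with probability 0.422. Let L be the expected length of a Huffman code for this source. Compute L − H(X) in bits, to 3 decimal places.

Entropy H = −Σ p log₂ p ≈ 1.9320 bits.
Huffman merges: 67/1000+77/1000→18/125; 1/10+18/125→61/250; 61/250+167/500→289/500; 211/500+289/500→1. L = 983/500 ≈ 1.9660.
L − H = 1.9660 − 1.9320 = 0.034 bits.

0.034 bits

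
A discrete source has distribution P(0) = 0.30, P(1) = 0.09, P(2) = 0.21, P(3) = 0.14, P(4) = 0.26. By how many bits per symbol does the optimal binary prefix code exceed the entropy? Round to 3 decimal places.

0.021 bits

Entropy H = −Σ p log₂ p ≈ 2.2090 bits.
Huffman merges: 9/100+7/50→23/100; 21/100+23/100→11/25; 13/50+3/10→14/25; 11/25+14/25→1. L = 223/100 ≈ 2.2300.
L − H = 2.2300 − 2.2090 = 0.021 bits.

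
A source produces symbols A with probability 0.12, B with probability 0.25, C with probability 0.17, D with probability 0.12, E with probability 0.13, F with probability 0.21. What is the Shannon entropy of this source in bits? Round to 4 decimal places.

H = −Σ pᵢ log₂ pᵢ.
−0.12·log₂(0.12) = 0.3671
−0.25·log₂(0.25) = 0.5000
−0.17·log₂(0.17) = 0.4346
−0.12·log₂(0.12) = 0.3671
−0.13·log₂(0.13) = 0.3826
−0.21·log₂(0.21) = 0.4728
Sum ≈ 2.5242 → 2.5242 bits.

2.5242 bits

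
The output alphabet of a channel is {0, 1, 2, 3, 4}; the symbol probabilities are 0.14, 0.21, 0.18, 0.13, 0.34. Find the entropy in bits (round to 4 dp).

H = −Σ pᵢ log₂ pᵢ.
−0.14·log₂(0.14) = 0.3971
−0.21·log₂(0.21) = 0.4728
−0.18·log₂(0.18) = 0.4453
−0.13·log₂(0.13) = 0.3826
−0.34·log₂(0.34) = 0.5292
Sum ≈ 2.2271 → 2.2271 bits.

2.2271 bits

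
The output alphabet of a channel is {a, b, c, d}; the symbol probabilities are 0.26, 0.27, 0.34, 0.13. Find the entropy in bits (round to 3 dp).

H = −Σ pᵢ log₂ pᵢ.
−0.26·log₂(0.26) = 0.5053
−0.27·log₂(0.27) = 0.5100
−0.34·log₂(0.34) = 0.5292
−0.13·log₂(0.13) = 0.3826
Sum ≈ 1.9271 → 1.927 bits.

1.927 bits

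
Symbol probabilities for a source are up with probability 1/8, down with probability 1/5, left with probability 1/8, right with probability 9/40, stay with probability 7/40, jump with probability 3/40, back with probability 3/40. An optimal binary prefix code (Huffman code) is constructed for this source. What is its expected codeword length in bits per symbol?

Repeatedly combine the two least-probable nodes; the expected code length is the sum of the merged weights.
merge 3/40 + 3/40 → 3/20
merge 1/8 + 1/8 → 1/4
merge 3/20 + 7/40 → 13/40
merge 1/5 + 9/40 → 17/40
merge 1/4 + 13/40 → 23/40
merge 17/40 + 23/40 → 1
L = 3/20 + 1/4 + 13/40 + 17/40 + 23/40 + 1 = 109/40 = 2.725 bits/symbol.

2.725 bits/symbol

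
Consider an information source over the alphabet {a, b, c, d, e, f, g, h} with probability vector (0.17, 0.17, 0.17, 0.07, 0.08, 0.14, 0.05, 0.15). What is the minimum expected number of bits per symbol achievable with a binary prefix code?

2.95 bits/symbol

Repeatedly combine the two least-probable nodes; the expected code length is the sum of the merged weights.
merge 1/20 + 7/100 → 3/25
merge 2/25 + 3/25 → 1/5
merge 7/50 + 3/20 → 29/100
merge 17/100 + 17/100 → 17/50
merge 17/100 + 1/5 → 37/100
merge 29/100 + 17/50 → 63/100
merge 37/100 + 63/100 → 1
L = 3/25 + 1/5 + 29/100 + 17/50 + 37/100 + 63/100 + 1 = 59/20 = 2.95 bits/symbol.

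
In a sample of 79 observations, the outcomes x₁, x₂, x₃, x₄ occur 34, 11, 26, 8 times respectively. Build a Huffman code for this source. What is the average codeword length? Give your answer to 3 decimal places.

Probabilities are the counts divided by 79.
Repeatedly combine the two least-probable nodes; the expected code length is the sum of the merged weights.
merge 8/79 + 11/79 → 19/79
merge 19/79 + 26/79 → 45/79
merge 34/79 + 45/79 → 1
L = 19/79 + 45/79 + 1 = 143/79 ≈ 1.810 bits/symbol.

1.810 bits/symbol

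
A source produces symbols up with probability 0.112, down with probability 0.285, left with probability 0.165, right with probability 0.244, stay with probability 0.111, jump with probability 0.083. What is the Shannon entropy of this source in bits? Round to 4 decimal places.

2.4454 bits

H = −Σ pᵢ log₂ pᵢ.
−0.112·log₂(0.112) = 0.3537
−0.285·log₂(0.285) = 0.5161
−0.165·log₂(0.165) = 0.4289
−0.244·log₂(0.244) = 0.4966
−0.111·log₂(0.111) = 0.3520
−0.083·log₂(0.083) = 0.2980
Sum ≈ 2.4454 → 2.4454 bits.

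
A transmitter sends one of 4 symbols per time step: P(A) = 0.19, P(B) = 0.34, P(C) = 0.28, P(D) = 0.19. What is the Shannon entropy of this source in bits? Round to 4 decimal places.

1.9538 bits

H = −Σ pᵢ log₂ pᵢ.
−0.19·log₂(0.19) = 0.4552
−0.34·log₂(0.34) = 0.5292
−0.28·log₂(0.28) = 0.5142
−0.19·log₂(0.19) = 0.4552
Sum ≈ 1.9538 → 1.9538 bits.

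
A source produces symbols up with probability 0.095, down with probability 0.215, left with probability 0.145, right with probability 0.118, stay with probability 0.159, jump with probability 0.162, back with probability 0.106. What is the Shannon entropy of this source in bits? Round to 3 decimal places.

H = −Σ pᵢ log₂ pᵢ.
−0.095·log₂(0.095) = 0.3226
−0.215·log₂(0.215) = 0.4768
−0.145·log₂(0.145) = 0.4040
−0.118·log₂(0.118) = 0.3638
−0.159·log₂(0.159) = 0.4218
−0.162·log₂(0.162) = 0.4254
−0.106·log₂(0.106) = 0.3432
Sum ≈ 2.7576 → 2.758 bits.

2.758 bits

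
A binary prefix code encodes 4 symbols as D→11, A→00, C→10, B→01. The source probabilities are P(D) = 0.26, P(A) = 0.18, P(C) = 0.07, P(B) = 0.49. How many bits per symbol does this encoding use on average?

L̄ = Σ pᵢ·ℓᵢ = 0.26·2 + 0.18·2 + 0.07·2 + 0.49·2 = 2 bits/symbol.

2 bits/symbol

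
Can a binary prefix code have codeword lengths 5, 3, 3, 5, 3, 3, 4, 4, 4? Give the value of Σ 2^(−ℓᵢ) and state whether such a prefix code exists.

With common denominator 2^5 = 32: Σ 2^(−ℓᵢ) = 1/32 + 4/32 + 4/32 + 1/32 + 4/32 + 4/32 + 2/32 + 2/32 + 2/32 = 24/32 = 0.75.
Kraft's inequality requires Σ ≤ 1; here Σ = 0.75 ≤ 1, so such a prefix code exists.

0.75; yes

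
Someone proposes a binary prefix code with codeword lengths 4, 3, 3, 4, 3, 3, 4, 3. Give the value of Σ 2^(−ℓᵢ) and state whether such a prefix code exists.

With common denominator 2^4 = 16: Σ 2^(−ℓᵢ) = 1/16 + 2/16 + 2/16 + 1/16 + 2/16 + 2/16 + 1/16 + 2/16 = 13/16 = 0.8125.
Kraft's inequality requires Σ ≤ 1; here Σ = 0.8125 ≤ 1, so such a prefix code exists.

0.8125; yes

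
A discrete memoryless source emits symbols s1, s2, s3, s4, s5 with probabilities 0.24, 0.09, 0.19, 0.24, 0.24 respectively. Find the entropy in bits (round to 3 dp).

H = −Σ pᵢ log₂ pᵢ.
−0.24·log₂(0.24) = 0.4941
−0.09·log₂(0.09) = 0.3127
−0.19·log₂(0.19) = 0.4552
−0.24·log₂(0.24) = 0.4941
−0.24·log₂(0.24) = 0.4941
Sum ≈ 2.2503 → 2.250 bits.

2.250 bits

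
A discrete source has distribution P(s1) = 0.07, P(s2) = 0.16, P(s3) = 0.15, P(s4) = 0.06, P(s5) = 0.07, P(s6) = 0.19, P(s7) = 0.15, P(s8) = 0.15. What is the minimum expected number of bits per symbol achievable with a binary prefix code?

2.94 bits/symbol

Repeatedly combine the two least-probable nodes; the expected code length is the sum of the merged weights.
merge 3/50 + 7/100 → 13/100
merge 7/100 + 13/100 → 1/5
merge 3/20 + 3/20 → 3/10
merge 3/20 + 4/25 → 31/100
merge 19/100 + 1/5 → 39/100
merge 3/10 + 31/100 → 61/100
merge 39/100 + 61/100 → 1
L = 13/100 + 1/5 + 3/10 + 31/100 + 39/100 + 61/100 + 1 = 147/50 = 2.94 bits/symbol.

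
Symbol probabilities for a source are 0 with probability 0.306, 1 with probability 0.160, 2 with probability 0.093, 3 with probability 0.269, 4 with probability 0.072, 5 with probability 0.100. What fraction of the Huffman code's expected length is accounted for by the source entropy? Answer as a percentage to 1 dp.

98.1%

Entropy H = −Σ p log₂ p ≈ 2.3795 bits.
Huffman merges: 9/125+93/1000→33/200; 1/10+4/25→13/50; 33/200+13/50→17/40; 269/1000+153/500→23/40; 17/40+23/40→1. L = 97/40 ≈ 2.4250.
Efficiency = H/L = 2.3795/2.4250 = 98.1%.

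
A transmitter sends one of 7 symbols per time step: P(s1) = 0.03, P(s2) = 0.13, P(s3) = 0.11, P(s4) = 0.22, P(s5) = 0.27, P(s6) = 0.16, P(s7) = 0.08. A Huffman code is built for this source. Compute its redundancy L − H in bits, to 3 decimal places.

0.030 bits

Entropy H = −Σ p log₂ p ≈ 2.5898 bits.
Huffman merges: 3/100+2/25→11/100; 11/100+11/100→11/50; 13/100+4/25→29/100; 11/50+11/50→11/25; 27/100+29/100→14/25; 11/25+14/25→1. L = 131/50 ≈ 2.6200.
L − H = 2.6200 − 2.5898 = 0.030 bits.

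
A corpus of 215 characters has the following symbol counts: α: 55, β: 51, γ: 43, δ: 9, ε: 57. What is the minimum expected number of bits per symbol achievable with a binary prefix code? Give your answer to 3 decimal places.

Probabilities are the counts divided by 215.
Repeatedly combine the two least-probable nodes; the expected code length is the sum of the merged weights.
merge 9/215 + 1/5 → 52/215
merge 51/215 + 52/215 → 103/215
merge 11/43 + 57/215 → 112/215
merge 103/215 + 112/215 → 1
L = 52/215 + 103/215 + 112/215 + 1 = 482/215 ≈ 2.242 bits/symbol.

2.242 bits/symbol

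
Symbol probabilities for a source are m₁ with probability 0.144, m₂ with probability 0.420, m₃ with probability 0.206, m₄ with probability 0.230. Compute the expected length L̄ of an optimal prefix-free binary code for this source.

1.93 bits/symbol

Repeatedly combine the two least-probable nodes; the expected code length is the sum of the merged weights.
merge 18/125 + 103/500 → 7/20
merge 23/100 + 7/20 → 29/50
merge 21/50 + 29/50 → 1
L = 7/20 + 29/50 + 1 = 193/100 = 1.93 bits/symbol.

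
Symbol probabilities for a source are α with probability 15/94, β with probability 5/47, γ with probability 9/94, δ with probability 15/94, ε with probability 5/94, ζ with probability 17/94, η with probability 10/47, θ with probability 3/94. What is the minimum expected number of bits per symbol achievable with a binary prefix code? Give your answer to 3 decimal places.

2.872 bits/symbol

Repeatedly combine the two least-probable nodes; the expected code length is the sum of the merged weights.
merge 3/94 + 5/94 → 4/47
merge 4/47 + 9/94 → 17/94
merge 5/47 + 15/94 → 25/94
merge 15/94 + 17/94 → 16/47
merge 17/94 + 10/47 → 37/94
merge 25/94 + 16/47 → 57/94
merge 37/94 + 57/94 → 1
L = 4/47 + 17/94 + 25/94 + 16/47 + 37/94 + 57/94 + 1 = 135/47 ≈ 2.872 bits/symbol.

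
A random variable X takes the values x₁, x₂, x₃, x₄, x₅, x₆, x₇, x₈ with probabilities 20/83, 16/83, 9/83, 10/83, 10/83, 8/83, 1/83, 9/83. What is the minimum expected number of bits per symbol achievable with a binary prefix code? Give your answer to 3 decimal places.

2.867 bits/symbol

Repeatedly combine the two least-probable nodes; the expected code length is the sum of the merged weights.
merge 1/83 + 8/83 → 9/83
merge 9/83 + 9/83 → 18/83
merge 9/83 + 10/83 → 19/83
merge 10/83 + 16/83 → 26/83
merge 18/83 + 19/83 → 37/83
merge 20/83 + 26/83 → 46/83
merge 37/83 + 46/83 → 1
L = 9/83 + 18/83 + 19/83 + 26/83 + 37/83 + 46/83 + 1 = 238/83 ≈ 2.867 bits/symbol.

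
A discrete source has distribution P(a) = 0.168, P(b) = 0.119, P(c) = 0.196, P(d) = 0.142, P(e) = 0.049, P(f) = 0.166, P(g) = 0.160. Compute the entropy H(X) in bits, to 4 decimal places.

2.7248 bits

H = −Σ pᵢ log₂ pᵢ.
−0.168·log₂(0.168) = 0.4323
−0.119·log₂(0.119) = 0.3654
−0.196·log₂(0.196) = 0.4608
−0.142·log₂(0.142) = 0.3999
−0.049·log₂(0.049) = 0.2132
−0.166·log₂(0.166) = 0.4301
−0.160·log₂(0.160) = 0.4230
Sum ≈ 2.7248 → 2.7248 bits.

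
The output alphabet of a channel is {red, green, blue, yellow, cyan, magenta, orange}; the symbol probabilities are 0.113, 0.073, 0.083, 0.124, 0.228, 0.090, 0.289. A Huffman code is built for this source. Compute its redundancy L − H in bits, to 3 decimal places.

Entropy H = −Σ p log₂ p ≈ 2.6191 bits.
Huffman merges: 73/1000+83/1000→39/250; 9/100+113/1000→203/1000; 31/250+39/250→7/25; 203/1000+57/250→431/1000; 7/25+289/1000→569/1000; 431/1000+569/1000→1. L = 2639/1000 ≈ 2.6390.
L − H = 2.6390 − 2.6191 = 0.020 bits.

0.020 bits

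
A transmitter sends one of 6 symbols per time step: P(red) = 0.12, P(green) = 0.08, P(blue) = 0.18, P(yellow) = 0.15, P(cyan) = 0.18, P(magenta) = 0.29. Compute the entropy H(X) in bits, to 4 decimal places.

2.4776 bits

H = −Σ pᵢ log₂ pᵢ.
−0.12·log₂(0.12) = 0.3671
−0.08·log₂(0.08) = 0.2915
−0.18·log₂(0.18) = 0.4453
−0.15·log₂(0.15) = 0.4105
−0.18·log₂(0.18) = 0.4453
−0.29·log₂(0.29) = 0.5179
Sum ≈ 2.4776 → 2.4776 bits.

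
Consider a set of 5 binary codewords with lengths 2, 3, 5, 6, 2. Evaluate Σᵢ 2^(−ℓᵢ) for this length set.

With common denominator 2^6 = 64: Σ 2^(−ℓᵢ) = 16/64 + 8/64 + 2/64 + 1/64 + 16/64 = 43/64 = 0.671875.

0.671875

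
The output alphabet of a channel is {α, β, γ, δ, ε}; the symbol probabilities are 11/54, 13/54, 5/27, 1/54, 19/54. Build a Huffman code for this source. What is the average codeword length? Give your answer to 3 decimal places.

2.204 bits/symbol

Repeatedly combine the two least-probable nodes; the expected code length is the sum of the merged weights.
merge 1/54 + 5/27 → 11/54
merge 11/54 + 11/54 → 11/27
merge 13/54 + 19/54 → 16/27
merge 11/27 + 16/27 → 1
L = 11/54 + 11/27 + 16/27 + 1 = 119/54 ≈ 2.204 bits/symbol.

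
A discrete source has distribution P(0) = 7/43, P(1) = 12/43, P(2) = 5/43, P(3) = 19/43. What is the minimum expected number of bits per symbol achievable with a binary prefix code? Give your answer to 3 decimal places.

Repeatedly combine the two least-probable nodes; the expected code length is the sum of the merged weights.
merge 5/43 + 7/43 → 12/43
merge 12/43 + 12/43 → 24/43
merge 19/43 + 24/43 → 1
L = 12/43 + 24/43 + 1 = 79/43 ≈ 1.837 bits/symbol.

1.837 bits/symbol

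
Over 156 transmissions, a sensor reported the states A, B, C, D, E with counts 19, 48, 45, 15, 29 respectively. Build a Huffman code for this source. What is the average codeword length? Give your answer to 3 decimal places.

Probabilities are the counts divided by 156.
Repeatedly combine the two least-probable nodes; the expected code length is the sum of the merged weights.
merge 5/52 + 19/156 → 17/78
merge 29/156 + 17/78 → 21/52
merge 15/52 + 4/13 → 31/52
merge 21/52 + 31/52 → 1
L = 17/78 + 21/52 + 31/52 + 1 = 173/78 ≈ 2.218 bits/symbol.

2.218 bits/symbol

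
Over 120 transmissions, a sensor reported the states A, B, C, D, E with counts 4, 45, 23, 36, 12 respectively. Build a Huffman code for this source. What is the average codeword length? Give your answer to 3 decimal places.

Probabilities are the counts divided by 120.
Repeatedly combine the two least-probable nodes; the expected code length is the sum of the merged weights.
merge 1/30 + 1/10 → 2/15
merge 2/15 + 23/120 → 13/40
merge 3/10 + 13/40 → 5/8
merge 3/8 + 5/8 → 1
L = 2/15 + 13/40 + 5/8 + 1 = 25/12 ≈ 2.083 bits/symbol.

2.083 bits/symbol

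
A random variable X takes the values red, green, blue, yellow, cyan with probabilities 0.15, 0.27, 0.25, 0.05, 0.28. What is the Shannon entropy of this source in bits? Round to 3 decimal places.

H = −Σ pᵢ log₂ pᵢ.
−0.15·log₂(0.15) = 0.4105
−0.27·log₂(0.27) = 0.5100
−0.25·log₂(0.25) = 0.5000
−0.05·log₂(0.05) = 0.2161
−0.28·log₂(0.28) = 0.5142
Sum ≈ 2.1509 → 2.151 bits.

2.151 bits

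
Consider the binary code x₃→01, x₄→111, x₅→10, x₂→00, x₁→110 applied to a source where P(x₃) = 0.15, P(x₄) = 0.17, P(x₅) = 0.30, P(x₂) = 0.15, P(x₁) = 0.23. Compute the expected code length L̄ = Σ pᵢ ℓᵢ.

2.4 bits/symbol

L̄ = Σ pᵢ·ℓᵢ = 0.15·2 + 0.17·3 + 0.30·2 + 0.15·2 + 0.23·3 = 2.4 bits/symbol.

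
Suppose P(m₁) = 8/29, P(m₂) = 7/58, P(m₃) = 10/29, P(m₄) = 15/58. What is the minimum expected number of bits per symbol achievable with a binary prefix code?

2 bits/symbol

Repeatedly combine the two least-probable nodes; the expected code length is the sum of the merged weights.
merge 7/58 + 15/58 → 11/29
merge 8/29 + 10/29 → 18/29
merge 11/29 + 18/29 → 1
L = 11/29 + 18/29 + 1 = 2 bits/symbol.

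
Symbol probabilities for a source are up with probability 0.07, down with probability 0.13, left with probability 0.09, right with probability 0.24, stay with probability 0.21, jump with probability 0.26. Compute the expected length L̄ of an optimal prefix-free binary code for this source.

2.45 bits/symbol

Repeatedly combine the two least-probable nodes; the expected code length is the sum of the merged weights.
merge 7/100 + 9/100 → 4/25
merge 13/100 + 4/25 → 29/100
merge 21/100 + 6/25 → 9/20
merge 13/50 + 29/100 → 11/20
merge 9/20 + 11/20 → 1
L = 4/25 + 29/100 + 9/20 + 11/20 + 1 = 49/20 = 2.45 bits/symbol.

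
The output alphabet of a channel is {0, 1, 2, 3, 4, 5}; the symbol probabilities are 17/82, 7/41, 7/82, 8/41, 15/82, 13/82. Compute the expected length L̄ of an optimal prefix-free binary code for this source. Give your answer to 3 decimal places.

2.598 bits/symbol

Repeatedly combine the two least-probable nodes; the expected code length is the sum of the merged weights.
merge 7/82 + 13/82 → 10/41
merge 7/41 + 15/82 → 29/82
merge 8/41 + 17/82 → 33/82
merge 10/41 + 29/82 → 49/82
merge 33/82 + 49/82 → 1
L = 10/41 + 29/82 + 33/82 + 49/82 + 1 = 213/82 ≈ 2.598 bits/symbol.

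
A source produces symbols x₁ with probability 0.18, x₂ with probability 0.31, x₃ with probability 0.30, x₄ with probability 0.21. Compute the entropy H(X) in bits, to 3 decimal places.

H = −Σ pᵢ log₂ pᵢ.
−0.18·log₂(0.18) = 0.4453
−0.31·log₂(0.31) = 0.5238
−0.30·log₂(0.30) = 0.5211
−0.21·log₂(0.21) = 0.4728
Sum ≈ 1.9630 → 1.963 bits.

1.963 bits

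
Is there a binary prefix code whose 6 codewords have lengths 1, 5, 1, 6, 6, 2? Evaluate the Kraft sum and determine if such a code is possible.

With common denominator 2^6 = 64: Σ 2^(−ℓᵢ) = 32/64 + 2/64 + 32/64 + 1/64 + 1/64 + 16/64 = 84/64 = 1.3125.
Kraft's inequality requires Σ ≤ 1; here Σ = 1.3125 > 1, so no such prefix code exists.

1.3125; no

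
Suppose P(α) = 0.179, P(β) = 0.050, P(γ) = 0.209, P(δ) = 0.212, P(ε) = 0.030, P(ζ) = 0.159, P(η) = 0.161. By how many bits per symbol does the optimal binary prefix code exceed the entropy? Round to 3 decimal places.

Entropy H = −Σ p log₂ p ≈ 2.6046 bits.
Huffman merges: 3/100+1/20→2/25; 2/25+159/1000→239/1000; 161/1000+179/1000→17/50; 209/1000+53/250→421/1000; 239/1000+17/50→579/1000; 421/1000+579/1000→1. L = 2659/1000 ≈ 2.6590.
L − H = 2.6590 − 2.6046 = 0.054 bits.

0.054 bits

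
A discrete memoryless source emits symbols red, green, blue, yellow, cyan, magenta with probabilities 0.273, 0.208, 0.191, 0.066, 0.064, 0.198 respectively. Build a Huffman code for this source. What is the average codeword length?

2.451 bits/symbol

Repeatedly combine the two least-probable nodes; the expected code length is the sum of the merged weights.
merge 8/125 + 33/500 → 13/100
merge 13/100 + 191/1000 → 321/1000
merge 99/500 + 26/125 → 203/500
merge 273/1000 + 321/1000 → 297/500
merge 203/500 + 297/500 → 1
L = 13/100 + 321/1000 + 203/500 + 297/500 + 1 = 2451/1000 = 2.451 bits/symbol.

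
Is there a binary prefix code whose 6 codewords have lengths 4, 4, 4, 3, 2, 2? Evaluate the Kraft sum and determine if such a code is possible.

With common denominator 2^4 = 16: Σ 2^(−ℓᵢ) = 1/16 + 1/16 + 1/16 + 2/16 + 4/16 + 4/16 = 13/16 = 0.8125.
Kraft's inequality requires Σ ≤ 1; here Σ = 0.8125 ≤ 1, so such a prefix code exists.

0.8125; yes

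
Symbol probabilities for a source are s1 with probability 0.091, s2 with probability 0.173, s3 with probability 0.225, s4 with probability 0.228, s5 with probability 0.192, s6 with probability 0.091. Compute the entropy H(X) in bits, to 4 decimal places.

H = −Σ pᵢ log₂ pᵢ.
−0.091·log₂(0.091) = 0.3147
−0.173·log₂(0.173) = 0.4379
−0.225·log₂(0.225) = 0.4842
−0.228·log₂(0.228) = 0.4863
−0.192·log₂(0.192) = 0.4571
−0.091·log₂(0.091) = 0.3147
Sum ≈ 2.4949 → 2.4949 bits.

2.4949 bits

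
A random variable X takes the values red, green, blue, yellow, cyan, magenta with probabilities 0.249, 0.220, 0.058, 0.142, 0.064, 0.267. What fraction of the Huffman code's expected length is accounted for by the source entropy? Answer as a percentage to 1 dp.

99.8%

Entropy H = −Σ p log₂ p ≈ 2.3806 bits.
Huffman merges: 29/500+8/125→61/500; 61/500+71/500→33/125; 11/50+249/1000→469/1000; 33/125+267/1000→531/1000; 469/1000+531/1000→1. L = 1193/500 ≈ 2.3860.
Efficiency = H/L = 2.3806/2.3860 = 99.8%.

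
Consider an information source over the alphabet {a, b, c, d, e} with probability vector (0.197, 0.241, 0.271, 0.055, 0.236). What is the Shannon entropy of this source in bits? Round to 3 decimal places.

2.189 bits

H = −Σ pᵢ log₂ pᵢ.
−0.197·log₂(0.197) = 0.4617
−0.241·log₂(0.241) = 0.4947
−0.271·log₂(0.271) = 0.5105
−0.055·log₂(0.055) = 0.2301
−0.236·log₂(0.236) = 0.4916
Sum ≈ 2.1887 → 2.189 bits.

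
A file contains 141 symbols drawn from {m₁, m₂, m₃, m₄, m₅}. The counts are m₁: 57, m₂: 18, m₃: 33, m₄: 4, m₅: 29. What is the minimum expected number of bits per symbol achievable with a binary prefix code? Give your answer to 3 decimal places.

Probabilities are the counts divided by 141.
Repeatedly combine the two least-probable nodes; the expected code length is the sum of the merged weights.
merge 4/141 + 6/47 → 22/141
merge 22/141 + 29/141 → 17/47
merge 11/47 + 17/47 → 28/47
merge 19/47 + 28/47 → 1
L = 22/141 + 17/47 + 28/47 + 1 = 298/141 ≈ 2.113 bits/symbol.

2.113 bits/symbol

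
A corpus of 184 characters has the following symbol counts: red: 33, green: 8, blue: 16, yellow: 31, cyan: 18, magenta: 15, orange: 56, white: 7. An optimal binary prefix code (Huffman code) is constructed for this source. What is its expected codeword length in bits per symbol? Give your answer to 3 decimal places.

Probabilities are the counts divided by 184.
Repeatedly combine the two least-probable nodes; the expected code length is the sum of the merged weights.
merge 7/184 + 1/23 → 15/184
merge 15/184 + 15/184 → 15/92
merge 2/23 + 9/92 → 17/92
merge 15/92 + 31/184 → 61/184
merge 33/184 + 17/92 → 67/184
merge 7/23 + 61/184 → 117/184
merge 67/184 + 117/184 → 1
L = 15/184 + 15/92 + 17/92 + 61/184 + 67/184 + 117/184 + 1 = 127/46 ≈ 2.761 bits/symbol.

2.761 bits/symbol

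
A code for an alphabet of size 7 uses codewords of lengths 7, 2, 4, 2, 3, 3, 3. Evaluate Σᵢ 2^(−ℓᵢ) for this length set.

With common denominator 2^7 = 128: Σ 2^(−ℓᵢ) = 1/128 + 32/128 + 8/128 + 32/128 + 16/128 + 16/128 + 16/128 = 121/128 = 0.9453125.

0.9453125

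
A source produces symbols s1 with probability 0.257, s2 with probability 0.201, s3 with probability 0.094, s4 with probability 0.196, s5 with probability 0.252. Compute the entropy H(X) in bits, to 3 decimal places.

H = −Σ pᵢ log₂ pᵢ.
−0.257·log₂(0.257) = 0.5038
−0.201·log₂(0.201) = 0.4653
−0.094·log₂(0.094) = 0.3207
−0.196·log₂(0.196) = 0.4608
−0.252·log₂(0.252) = 0.5011
Sum ≈ 2.2516 → 2.252 bits.

2.252 bits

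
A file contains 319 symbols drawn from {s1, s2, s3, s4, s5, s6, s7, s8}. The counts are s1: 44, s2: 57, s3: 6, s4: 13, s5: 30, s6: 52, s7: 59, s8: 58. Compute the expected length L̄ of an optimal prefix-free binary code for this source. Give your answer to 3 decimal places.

2.846 bits/symbol

Probabilities are the counts divided by 319.
Repeatedly combine the two least-probable nodes; the expected code length is the sum of the merged weights.
merge 6/319 + 13/319 → 19/319
merge 19/319 + 30/319 → 49/319
merge 4/29 + 49/319 → 93/319
merge 52/319 + 57/319 → 109/319
merge 2/11 + 59/319 → 117/319
merge 93/319 + 109/319 → 202/319
merge 117/319 + 202/319 → 1
L = 19/319 + 49/319 + 93/319 + 109/319 + 117/319 + 202/319 + 1 = 908/319 ≈ 2.846 bits/symbol.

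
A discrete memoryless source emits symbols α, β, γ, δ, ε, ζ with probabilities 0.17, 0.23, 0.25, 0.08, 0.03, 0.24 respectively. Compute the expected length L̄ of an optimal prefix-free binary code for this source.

2.39 bits/symbol

Repeatedly combine the two least-probable nodes; the expected code length is the sum of the merged weights.
merge 3/100 + 2/25 → 11/100
merge 11/100 + 17/100 → 7/25
merge 23/100 + 6/25 → 47/100
merge 1/4 + 7/25 → 53/100
merge 47/100 + 53/100 → 1
L = 11/100 + 7/25 + 47/100 + 53/100 + 1 = 239/100 = 2.39 bits/symbol.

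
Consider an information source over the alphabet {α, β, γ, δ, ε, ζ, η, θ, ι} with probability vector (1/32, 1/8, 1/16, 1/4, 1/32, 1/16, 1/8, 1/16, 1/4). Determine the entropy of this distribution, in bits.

Each probability is a power of 1/2, so log₂(1/p) is an integer.
H = Σ p·log₂(1/p) = 1/32·5 + 1/8·3 + 1/16·4 + 1/4·2 + 1/32·5 + 1/16·4 + 1/8·3 + 1/16·4 + 1/4·2 = 2.8125 bits.

2.8125 bits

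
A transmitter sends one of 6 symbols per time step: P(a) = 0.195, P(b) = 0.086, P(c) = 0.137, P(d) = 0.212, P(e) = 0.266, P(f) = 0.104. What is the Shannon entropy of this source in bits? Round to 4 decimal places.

2.4794 bits

H = −Σ pᵢ log₂ pᵢ.
−0.195·log₂(0.195) = 0.4599
−0.086·log₂(0.086) = 0.3044
−0.137·log₂(0.137) = 0.3929
−0.212·log₂(0.212) = 0.4744
−0.266·log₂(0.266) = 0.5082
−0.104·log₂(0.104) = 0.3396
Sum ≈ 2.4794 → 2.4794 bits.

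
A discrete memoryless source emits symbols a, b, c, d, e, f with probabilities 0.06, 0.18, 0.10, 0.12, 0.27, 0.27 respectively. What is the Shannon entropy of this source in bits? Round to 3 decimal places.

2.408 bits

H = −Σ pᵢ log₂ pᵢ.
−0.06·log₂(0.06) = 0.2435
−0.18·log₂(0.18) = 0.4453
−0.10·log₂(0.10) = 0.3322
−0.12·log₂(0.12) = 0.3671
−0.27·log₂(0.27) = 0.5100
−0.27·log₂(0.27) = 0.5100
Sum ≈ 2.4081 → 2.408 bits.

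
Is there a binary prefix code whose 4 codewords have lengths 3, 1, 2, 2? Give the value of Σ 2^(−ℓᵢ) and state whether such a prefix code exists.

With common denominator 2^3 = 8: Σ 2^(−ℓᵢ) = 1/8 + 4/8 + 2/8 + 2/8 = 9/8 = 1.125.
Kraft's inequality requires Σ ≤ 1; here Σ = 1.125 > 1, so no such prefix code exists.

1.125; no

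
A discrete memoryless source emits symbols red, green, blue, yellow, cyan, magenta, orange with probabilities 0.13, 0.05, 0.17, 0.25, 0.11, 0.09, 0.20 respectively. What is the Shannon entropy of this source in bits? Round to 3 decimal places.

H = −Σ pᵢ log₂ pᵢ.
−0.13·log₂(0.13) = 0.3826
−0.05·log₂(0.05) = 0.2161
−0.17·log₂(0.17) = 0.4346
−0.25·log₂(0.25) = 0.5000
−0.11·log₂(0.11) = 0.3503
−0.09·log₂(0.09) = 0.3127
−0.20·log₂(0.20) = 0.4644
Sum ≈ 2.6607 → 2.661 bits.

2.661 bits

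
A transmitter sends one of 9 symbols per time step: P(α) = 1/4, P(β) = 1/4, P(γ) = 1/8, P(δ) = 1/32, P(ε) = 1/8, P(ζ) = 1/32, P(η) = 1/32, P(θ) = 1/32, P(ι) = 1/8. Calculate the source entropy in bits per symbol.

Each probability is a power of 1/2, so log₂(1/p) is an integer.
H = Σ p·log₂(1/p) = 1/4·2 + 1/4·2 + 1/8·3 + 1/32·5 + 1/8·3 + 1/32·5 + 1/32·5 + 1/32·5 + 1/8·3 = 2.75 bits.

2.75 bits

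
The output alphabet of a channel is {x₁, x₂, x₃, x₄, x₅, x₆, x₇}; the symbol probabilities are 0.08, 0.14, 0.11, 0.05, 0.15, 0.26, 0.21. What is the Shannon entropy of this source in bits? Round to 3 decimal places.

H = −Σ pᵢ log₂ pᵢ.
−0.08·log₂(0.08) = 0.2915
−0.14·log₂(0.14) = 0.3971
−0.11·log₂(0.11) = 0.3503
−0.05·log₂(0.05) = 0.2161
−0.15·log₂(0.15) = 0.4105
−0.26·log₂(0.26) = 0.5053
−0.21·log₂(0.21) = 0.4728
Sum ≈ 2.6437 → 2.644 bits.

2.644 bits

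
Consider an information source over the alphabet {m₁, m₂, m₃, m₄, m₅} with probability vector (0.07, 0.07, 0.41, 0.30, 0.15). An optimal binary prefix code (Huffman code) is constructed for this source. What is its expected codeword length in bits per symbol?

Repeatedly combine the two least-probable nodes; the expected code length is the sum of the merged weights.
merge 7/100 + 7/100 → 7/50
merge 7/50 + 3/20 → 29/100
merge 29/100 + 3/10 → 59/100
merge 41/100 + 59/100 → 1
L = 7/50 + 29/100 + 59/100 + 1 = 101/50 = 2.02 bits/symbol.

2.02 bits/symbol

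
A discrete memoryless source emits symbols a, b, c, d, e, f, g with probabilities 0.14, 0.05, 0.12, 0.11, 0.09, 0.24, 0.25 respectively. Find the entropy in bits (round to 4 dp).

H = −Σ pᵢ log₂ pᵢ.
−0.14·log₂(0.14) = 0.3971
−0.05·log₂(0.05) = 0.2161
−0.12·log₂(0.12) = 0.3671
−0.11·log₂(0.11) = 0.3503
−0.09·log₂(0.09) = 0.3127
−0.24·log₂(0.24) = 0.4941
−0.25·log₂(0.25) = 0.5000
Sum ≈ 2.6373 → 2.6373 bits.

2.6373 bits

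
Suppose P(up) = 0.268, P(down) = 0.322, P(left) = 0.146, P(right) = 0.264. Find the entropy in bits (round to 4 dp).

H = −Σ pᵢ log₂ pᵢ.
−0.268·log₂(0.268) = 0.5091
−0.322·log₂(0.322) = 0.5264
−0.146·log₂(0.146) = 0.4053
−0.264·log₂(0.264) = 0.5072
Sum ≈ 1.9481 → 1.9481 bits.

1.9481 bits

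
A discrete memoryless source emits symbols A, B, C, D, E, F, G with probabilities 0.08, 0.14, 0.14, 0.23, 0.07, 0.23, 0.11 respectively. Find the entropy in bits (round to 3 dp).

H = −Σ pᵢ log₂ pᵢ.
−0.08·log₂(0.08) = 0.2915
−0.14·log₂(0.14) = 0.3971
−0.14·log₂(0.14) = 0.3971
−0.23·log₂(0.23) = 0.4877
−0.07·log₂(0.07) = 0.2686
−0.23·log₂(0.23) = 0.4877
−0.11·log₂(0.11) = 0.3503
Sum ≈ 2.6799 → 2.680 bits.

2.680 bits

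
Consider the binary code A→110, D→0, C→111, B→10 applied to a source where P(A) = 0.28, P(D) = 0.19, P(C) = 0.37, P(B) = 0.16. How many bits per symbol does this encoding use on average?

L̄ = Σ pᵢ·ℓᵢ = 0.28·3 + 0.19·1 + 0.37·3 + 0.16·2 = 2.46 bits/symbol.

2.46 bits/symbol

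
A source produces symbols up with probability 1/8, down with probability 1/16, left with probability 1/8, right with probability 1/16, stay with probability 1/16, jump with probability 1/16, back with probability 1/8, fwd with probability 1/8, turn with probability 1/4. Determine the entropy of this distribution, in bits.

Each probability is a power of 1/2, so log₂(1/p) is an integer.
H = Σ p·log₂(1/p) = 1/8·3 + 1/16·4 + 1/8·3 + 1/16·4 + 1/16·4 + 1/16·4 + 1/8·3 + 1/8·3 + 1/4·2 = 3 bits.

3 bits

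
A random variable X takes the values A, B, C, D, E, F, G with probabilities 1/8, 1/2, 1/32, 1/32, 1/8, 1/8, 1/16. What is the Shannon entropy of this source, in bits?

2.1875 bits

Each probability is a power of 1/2, so log₂(1/p) is an integer.
H = Σ p·log₂(1/p) = 1/8·3 + 1/2·1 + 1/32·5 + 1/32·5 + 1/8·3 + 1/8·3 + 1/16·4 = 2.1875 bits.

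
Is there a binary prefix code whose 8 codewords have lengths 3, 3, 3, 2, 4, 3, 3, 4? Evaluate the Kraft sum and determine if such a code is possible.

1; yes

With common denominator 2^4 = 16: Σ 2^(−ℓᵢ) = 2/16 + 2/16 + 2/16 + 4/16 + 1/16 + 2/16 + 2/16 + 1/16 = 16/16 = 1.
Kraft's inequality requires Σ ≤ 1; here Σ = 1 ≤ 1, so such a prefix code exists.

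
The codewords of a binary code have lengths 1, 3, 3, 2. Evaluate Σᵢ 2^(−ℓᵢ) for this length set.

With common denominator 2^3 = 8: Σ 2^(−ℓᵢ) = 4/8 + 1/8 + 1/8 + 2/8 = 8/8 = 1.

1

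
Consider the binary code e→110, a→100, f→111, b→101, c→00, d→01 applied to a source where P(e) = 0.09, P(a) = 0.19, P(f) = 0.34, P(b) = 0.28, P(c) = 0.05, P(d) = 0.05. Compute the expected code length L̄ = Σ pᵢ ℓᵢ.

2.9 bits/symbol

L̄ = Σ pᵢ·ℓᵢ = 0.09·3 + 0.19·3 + 0.34·3 + 0.28·3 + 0.05·2 + 0.05·2 = 2.9 bits/symbol.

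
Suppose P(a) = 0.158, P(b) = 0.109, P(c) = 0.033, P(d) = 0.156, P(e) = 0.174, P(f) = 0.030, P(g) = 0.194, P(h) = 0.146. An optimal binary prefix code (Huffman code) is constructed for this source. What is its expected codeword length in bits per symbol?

Repeatedly combine the two least-probable nodes; the expected code length is the sum of the merged weights.
merge 3/100 + 33/1000 → 63/1000
merge 63/1000 + 109/1000 → 43/250
merge 73/500 + 39/250 → 151/500
merge 79/500 + 43/250 → 33/100
merge 87/500 + 97/500 → 46/125
merge 151/500 + 33/100 → 79/125
merge 46/125 + 79/125 → 1
L = 63/1000 + 43/250 + 151/500 + 33/100 + 46/125 + 79/125 + 1 = 2867/1000 = 2.867 bits/symbol.

2.867 bits/symbol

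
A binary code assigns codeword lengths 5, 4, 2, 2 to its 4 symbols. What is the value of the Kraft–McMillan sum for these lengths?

0.59375

With common denominator 2^5 = 32: Σ 2^(−ℓᵢ) = 1/32 + 2/32 + 8/32 + 8/32 = 19/32 = 0.59375.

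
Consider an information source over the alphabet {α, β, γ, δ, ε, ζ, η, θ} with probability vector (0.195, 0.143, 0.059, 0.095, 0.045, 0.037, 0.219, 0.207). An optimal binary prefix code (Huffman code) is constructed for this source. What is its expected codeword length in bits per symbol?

Repeatedly combine the two least-probable nodes; the expected code length is the sum of the merged weights.
merge 37/1000 + 9/200 → 41/500
merge 59/1000 + 41/500 → 141/1000
merge 19/200 + 141/1000 → 59/250
merge 143/1000 + 39/200 → 169/500
merge 207/1000 + 219/1000 → 213/500
merge 59/250 + 169/500 → 287/500
merge 213/500 + 287/500 → 1
L = 41/500 + 141/1000 + 59/250 + 169/500 + 213/500 + 287/500 + 1 = 2797/1000 = 2.797 bits/symbol.

2.797 bits/symbol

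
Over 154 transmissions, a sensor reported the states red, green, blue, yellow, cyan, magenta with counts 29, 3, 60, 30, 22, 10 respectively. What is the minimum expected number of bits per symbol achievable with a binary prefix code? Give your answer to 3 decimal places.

2.305 bits/symbol

Probabilities are the counts divided by 154.
Repeatedly combine the two least-probable nodes; the expected code length is the sum of the merged weights.
merge 3/154 + 5/77 → 13/154
merge 13/154 + 1/7 → 5/22
merge 29/154 + 15/77 → 59/154
merge 5/22 + 59/154 → 47/77
merge 30/77 + 47/77 → 1
L = 13/154 + 5/22 + 59/154 + 47/77 + 1 = 355/154 ≈ 2.305 bits/symbol.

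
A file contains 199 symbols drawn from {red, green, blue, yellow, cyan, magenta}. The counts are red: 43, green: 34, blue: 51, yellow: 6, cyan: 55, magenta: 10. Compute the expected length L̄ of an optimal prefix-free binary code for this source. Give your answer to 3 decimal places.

2.332 bits/symbol

Probabilities are the counts divided by 199.
Repeatedly combine the two least-probable nodes; the expected code length is the sum of the merged weights.
merge 6/199 + 10/199 → 16/199
merge 16/199 + 34/199 → 50/199
merge 43/199 + 50/199 → 93/199
merge 51/199 + 55/199 → 106/199
merge 93/199 + 106/199 → 1
L = 16/199 + 50/199 + 93/199 + 106/199 + 1 = 464/199 ≈ 2.332 bits/symbol.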